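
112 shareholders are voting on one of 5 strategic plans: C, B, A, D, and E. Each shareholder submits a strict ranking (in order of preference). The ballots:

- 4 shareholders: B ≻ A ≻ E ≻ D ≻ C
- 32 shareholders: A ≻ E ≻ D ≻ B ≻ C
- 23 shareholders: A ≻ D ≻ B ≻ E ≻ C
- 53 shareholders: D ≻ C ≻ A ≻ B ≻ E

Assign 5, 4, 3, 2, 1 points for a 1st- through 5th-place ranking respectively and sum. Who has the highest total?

C: 4·1 + 32·1 + 23·1 + 53·4 = 271
B: 4·5 + 32·2 + 23·3 + 53·2 = 259
A: 4·4 + 32·5 + 23·5 + 53·3 = 450
D: 4·2 + 32·3 + 23·4 + 53·5 = 461
E: 4·3 + 32·4 + 23·2 + 53·1 = 239
D has the highest Borda score (461).

D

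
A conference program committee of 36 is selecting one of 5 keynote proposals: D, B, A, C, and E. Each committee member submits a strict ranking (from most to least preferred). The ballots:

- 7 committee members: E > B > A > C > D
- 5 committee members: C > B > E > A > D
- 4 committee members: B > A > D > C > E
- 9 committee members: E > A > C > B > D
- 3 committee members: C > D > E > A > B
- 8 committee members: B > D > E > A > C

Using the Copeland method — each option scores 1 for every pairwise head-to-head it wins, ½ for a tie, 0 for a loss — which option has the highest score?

D: loses to B, A, C, and E → score 0.
B: beats D, A, and C; loses to E → score 3.
A: beats D and C; loses to B and E → score 2.
C: beats D; loses to B, A, and E → score 1.
E: beats D, B, A, and C → score 4.
E has the best pairwise record.

E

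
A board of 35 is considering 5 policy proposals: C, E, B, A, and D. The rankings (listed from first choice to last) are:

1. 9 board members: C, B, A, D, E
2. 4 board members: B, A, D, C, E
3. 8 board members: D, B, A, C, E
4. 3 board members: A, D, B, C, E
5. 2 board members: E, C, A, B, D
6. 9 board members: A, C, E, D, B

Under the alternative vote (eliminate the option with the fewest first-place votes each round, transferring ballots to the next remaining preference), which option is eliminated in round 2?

B

Round 1: C 9, E 2, B 4, A 12, D 8. Eliminate E.
Round 2: C 11, B 4, A 12, D 8. Eliminate B.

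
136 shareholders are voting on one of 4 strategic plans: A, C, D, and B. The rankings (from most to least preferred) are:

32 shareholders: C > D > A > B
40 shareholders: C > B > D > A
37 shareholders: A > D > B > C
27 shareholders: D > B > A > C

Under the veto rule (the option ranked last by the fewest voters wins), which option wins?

D

Last-place votes: A 40, C 64, D 0, B 32.
D is ranked last by the fewest voters, so D wins.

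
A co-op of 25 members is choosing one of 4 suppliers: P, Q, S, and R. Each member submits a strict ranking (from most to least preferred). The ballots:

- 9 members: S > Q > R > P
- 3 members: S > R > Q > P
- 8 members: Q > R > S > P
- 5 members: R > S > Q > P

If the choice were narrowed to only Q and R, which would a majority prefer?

Q

Voters preferring Q to R: 17; preferring R to Q: 8.
Q wins the head-to-head.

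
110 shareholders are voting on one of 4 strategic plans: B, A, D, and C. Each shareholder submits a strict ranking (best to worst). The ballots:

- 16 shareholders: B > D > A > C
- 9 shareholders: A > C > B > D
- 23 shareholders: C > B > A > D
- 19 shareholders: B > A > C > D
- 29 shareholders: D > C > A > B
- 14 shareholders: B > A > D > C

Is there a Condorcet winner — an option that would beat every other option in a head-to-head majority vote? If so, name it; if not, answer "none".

Checking pairwise contests:
C beats B 61–49.
B beats A 72–38.
B beats D 81–29.
A beats C 58–52.
Every option loses at least one head-to-head, so there is no Condorcet winner.

none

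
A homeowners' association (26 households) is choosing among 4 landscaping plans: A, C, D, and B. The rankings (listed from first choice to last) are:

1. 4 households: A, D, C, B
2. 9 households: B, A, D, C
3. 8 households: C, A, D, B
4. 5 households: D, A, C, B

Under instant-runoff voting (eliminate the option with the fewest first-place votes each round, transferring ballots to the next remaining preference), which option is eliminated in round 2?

C

Round 1: A 4, C 8, D 5, B 9. Eliminate A.
Round 2: C 8, D 9, B 9. Eliminate C.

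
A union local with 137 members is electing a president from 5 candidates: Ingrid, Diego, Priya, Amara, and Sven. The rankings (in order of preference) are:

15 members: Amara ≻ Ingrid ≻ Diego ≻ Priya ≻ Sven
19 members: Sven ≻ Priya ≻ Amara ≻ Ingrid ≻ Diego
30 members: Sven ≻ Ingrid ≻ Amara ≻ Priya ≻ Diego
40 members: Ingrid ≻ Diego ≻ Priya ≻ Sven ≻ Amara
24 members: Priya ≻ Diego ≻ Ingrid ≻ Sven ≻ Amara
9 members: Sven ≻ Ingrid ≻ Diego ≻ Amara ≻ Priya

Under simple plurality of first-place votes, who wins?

Sven

First-place votes: Ingrid 40, Diego 0, Priya 24, Amara 15, Sven 58.
Sven has the most first-place votes.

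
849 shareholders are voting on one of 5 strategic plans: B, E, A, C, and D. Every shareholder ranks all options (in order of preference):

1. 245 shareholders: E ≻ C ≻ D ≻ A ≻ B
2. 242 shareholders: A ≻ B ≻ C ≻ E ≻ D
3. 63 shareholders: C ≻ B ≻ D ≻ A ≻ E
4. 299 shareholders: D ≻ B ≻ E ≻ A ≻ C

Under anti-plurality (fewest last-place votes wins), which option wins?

A

Last-place votes: B 245, E 63, A 0, C 299, D 242.
A is ranked last by the fewest voters, so A wins.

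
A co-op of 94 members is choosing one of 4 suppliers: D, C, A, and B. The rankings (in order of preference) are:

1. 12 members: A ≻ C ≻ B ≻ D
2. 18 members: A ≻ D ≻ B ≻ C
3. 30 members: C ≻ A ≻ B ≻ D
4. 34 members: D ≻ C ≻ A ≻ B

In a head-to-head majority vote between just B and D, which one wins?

D

Voters preferring B to D: 42; preferring D to B: 52.
D wins the head-to-head.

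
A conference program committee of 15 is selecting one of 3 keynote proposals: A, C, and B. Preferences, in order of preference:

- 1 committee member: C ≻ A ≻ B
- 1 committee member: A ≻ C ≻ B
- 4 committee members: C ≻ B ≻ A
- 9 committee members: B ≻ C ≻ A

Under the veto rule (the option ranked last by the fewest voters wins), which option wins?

Last-place votes: A 13, C 0, B 2.
C is ranked last by the fewest voters, so C wins.

C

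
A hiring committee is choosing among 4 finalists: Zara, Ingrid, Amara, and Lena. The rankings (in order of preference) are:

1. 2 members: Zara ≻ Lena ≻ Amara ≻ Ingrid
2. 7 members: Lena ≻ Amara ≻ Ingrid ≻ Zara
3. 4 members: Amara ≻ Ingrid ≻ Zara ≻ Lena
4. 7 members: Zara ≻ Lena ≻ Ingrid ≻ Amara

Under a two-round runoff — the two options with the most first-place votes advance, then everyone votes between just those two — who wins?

Zara

Round 1 first-place votes: Zara 9, Ingrid 0, Amara 4, Lena 7.
Zara and Lena advance.
Runoff: Zara is preferred to Lena by 13 voters; Lena by 7.
Zara wins the runoff.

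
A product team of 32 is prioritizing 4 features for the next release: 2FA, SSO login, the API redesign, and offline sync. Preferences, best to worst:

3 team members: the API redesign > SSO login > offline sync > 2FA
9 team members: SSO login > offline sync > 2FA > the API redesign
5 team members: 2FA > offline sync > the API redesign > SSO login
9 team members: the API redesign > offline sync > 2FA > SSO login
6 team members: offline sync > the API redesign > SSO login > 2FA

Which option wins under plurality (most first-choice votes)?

First-place votes: 2FA 5, SSO login 9, the API redesign 12, offline sync 6.
the API redesign has the most first-place votes.

the API redesign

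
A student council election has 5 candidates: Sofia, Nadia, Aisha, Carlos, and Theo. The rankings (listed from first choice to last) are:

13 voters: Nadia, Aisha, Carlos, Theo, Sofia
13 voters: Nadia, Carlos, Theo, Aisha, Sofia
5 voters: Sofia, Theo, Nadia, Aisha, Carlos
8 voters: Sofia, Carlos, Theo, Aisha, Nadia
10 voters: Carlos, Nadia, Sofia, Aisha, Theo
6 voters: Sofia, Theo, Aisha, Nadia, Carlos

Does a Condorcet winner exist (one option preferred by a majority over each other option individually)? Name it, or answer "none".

Nadia vs Sofia: 36–19 for Nadia.
Nadia vs Aisha: 41–14 for Nadia.
Nadia vs Carlos: 37–18 for Nadia.
Nadia vs Theo: 36–19 for Nadia.
Nadia beats every other option head-to-head.

Nadia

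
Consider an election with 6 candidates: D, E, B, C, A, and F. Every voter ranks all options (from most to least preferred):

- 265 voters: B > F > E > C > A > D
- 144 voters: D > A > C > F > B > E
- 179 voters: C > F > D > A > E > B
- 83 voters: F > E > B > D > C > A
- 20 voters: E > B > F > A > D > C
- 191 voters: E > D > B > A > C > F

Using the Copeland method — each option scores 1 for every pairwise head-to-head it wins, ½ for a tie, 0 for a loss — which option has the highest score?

E

D: beats B and A; loses to E, C, and F → score 2.
E: beats D, B, C, and A; loses to F → score 4.
B: beats C, A, and F; loses to D and E → score 3.
C: beats D, A, and F; loses to E and B → score 3.
A: loses to D, E, B, C, and F → score 0.
F: beats D, E, and A; loses to B and C → score 3.
E has the best pairwise record.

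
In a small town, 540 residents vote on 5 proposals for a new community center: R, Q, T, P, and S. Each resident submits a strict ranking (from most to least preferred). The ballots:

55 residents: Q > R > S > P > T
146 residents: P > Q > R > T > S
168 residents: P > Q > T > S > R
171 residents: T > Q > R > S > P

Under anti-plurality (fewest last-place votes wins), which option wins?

Last-place votes: R 168, Q 0, T 55, P 171, S 146.
Q is ranked last by the fewest voters, so Q wins.

Q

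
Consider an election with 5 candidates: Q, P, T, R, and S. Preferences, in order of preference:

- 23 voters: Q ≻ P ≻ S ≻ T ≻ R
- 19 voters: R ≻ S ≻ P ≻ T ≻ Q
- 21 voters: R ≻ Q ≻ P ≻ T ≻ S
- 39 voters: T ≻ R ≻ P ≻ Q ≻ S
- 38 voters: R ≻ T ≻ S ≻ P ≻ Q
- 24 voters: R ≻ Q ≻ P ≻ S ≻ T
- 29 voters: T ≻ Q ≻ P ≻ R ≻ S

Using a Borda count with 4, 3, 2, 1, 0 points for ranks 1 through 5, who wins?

Q: 23·4 + 19·0 + 21·3 + 39·1 + 38·0 + 24·3 + 29·3 = 353
P: 23·3 + 19·2 + 21·2 + 39·2 + 38·1 + 24·2 + 29·2 = 371
T: 23·1 + 19·1 + 21·1 + 39·4 + 38·3 + 24·0 + 29·4 = 449
R: 23·0 + 19·4 + 21·4 + 39·3 + 38·4 + 24·4 + 29·1 = 554
S: 23·2 + 19·3 + 21·0 + 39·0 + 38·2 + 24·1 + 29·0 = 203
R has the highest Borda score (554).

R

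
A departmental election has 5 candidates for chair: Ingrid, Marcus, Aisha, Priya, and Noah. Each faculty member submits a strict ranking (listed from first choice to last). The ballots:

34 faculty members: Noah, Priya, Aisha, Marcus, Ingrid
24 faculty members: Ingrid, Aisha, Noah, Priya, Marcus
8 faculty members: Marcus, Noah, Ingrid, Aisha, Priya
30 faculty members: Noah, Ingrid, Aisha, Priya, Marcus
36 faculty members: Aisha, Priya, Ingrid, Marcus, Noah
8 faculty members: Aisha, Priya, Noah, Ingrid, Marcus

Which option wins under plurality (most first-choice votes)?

Noah

First-place votes: Ingrid 24, Marcus 8, Aisha 44, Priya 0, Noah 64.
Noah has the most first-place votes.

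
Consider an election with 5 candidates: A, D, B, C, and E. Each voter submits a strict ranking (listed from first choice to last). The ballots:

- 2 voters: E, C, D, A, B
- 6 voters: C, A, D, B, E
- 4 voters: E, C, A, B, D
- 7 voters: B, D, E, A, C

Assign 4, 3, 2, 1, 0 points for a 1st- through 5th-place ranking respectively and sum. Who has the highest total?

C

A: 2·1 + 6·3 + 4·2 + 7·1 = 35
D: 2·2 + 6·2 + 4·0 + 7·3 = 37
B: 2·0 + 6·1 + 4·1 + 7·4 = 38
C: 2·3 + 6·4 + 4·3 + 7·0 = 42
E: 2·4 + 6·0 + 4·4 + 7·2 = 38
C has the highest Borda score (42).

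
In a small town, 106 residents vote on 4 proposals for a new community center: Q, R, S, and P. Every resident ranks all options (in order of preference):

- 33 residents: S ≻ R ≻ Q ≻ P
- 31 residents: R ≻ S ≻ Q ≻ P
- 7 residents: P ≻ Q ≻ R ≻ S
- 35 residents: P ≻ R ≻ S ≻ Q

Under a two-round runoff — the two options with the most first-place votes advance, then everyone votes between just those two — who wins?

S

Round 1 first-place votes: Q 0, R 31, S 33, P 42.
P and S advance.
Runoff: P is preferred to S by 42 voters; S by 64.
S wins the runoff.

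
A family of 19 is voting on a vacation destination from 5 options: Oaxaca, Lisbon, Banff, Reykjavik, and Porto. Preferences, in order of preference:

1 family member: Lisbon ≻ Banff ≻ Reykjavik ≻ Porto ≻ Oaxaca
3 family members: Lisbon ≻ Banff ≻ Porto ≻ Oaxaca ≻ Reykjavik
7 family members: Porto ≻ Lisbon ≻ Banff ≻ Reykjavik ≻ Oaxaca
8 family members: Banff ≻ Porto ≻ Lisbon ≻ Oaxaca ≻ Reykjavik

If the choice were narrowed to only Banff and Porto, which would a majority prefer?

Voters preferring Banff to Porto: 12; preferring Porto to Banff: 7.
Banff wins the head-to-head.

Banff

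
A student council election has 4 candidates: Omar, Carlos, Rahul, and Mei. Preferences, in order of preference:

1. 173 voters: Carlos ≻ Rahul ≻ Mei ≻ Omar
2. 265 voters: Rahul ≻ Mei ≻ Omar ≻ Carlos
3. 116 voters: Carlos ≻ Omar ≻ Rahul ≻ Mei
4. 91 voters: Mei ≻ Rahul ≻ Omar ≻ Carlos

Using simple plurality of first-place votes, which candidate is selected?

First-place votes: Omar 0, Carlos 289, Rahul 265, Mei 91.
Carlos has the most first-place votes.

Carlos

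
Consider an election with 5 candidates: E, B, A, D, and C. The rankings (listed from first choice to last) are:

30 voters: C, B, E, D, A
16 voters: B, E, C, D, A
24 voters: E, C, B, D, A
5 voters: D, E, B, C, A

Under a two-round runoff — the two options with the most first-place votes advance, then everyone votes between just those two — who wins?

Round 1 first-place votes: E 24, B 16, A 0, D 5, C 30.
C and E advance.
Runoff: C is preferred to E by 30 voters; E by 45.
E wins the runoff.

E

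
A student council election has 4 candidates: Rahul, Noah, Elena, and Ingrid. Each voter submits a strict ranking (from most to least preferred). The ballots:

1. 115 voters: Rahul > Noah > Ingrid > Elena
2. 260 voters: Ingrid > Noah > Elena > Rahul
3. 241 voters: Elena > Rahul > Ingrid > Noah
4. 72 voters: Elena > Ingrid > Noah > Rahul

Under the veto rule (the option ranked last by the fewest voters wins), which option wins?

Ingrid

Last-place votes: Rahul 332, Noah 241, Elena 115, Ingrid 0.
Ingrid is ranked last by the fewest voters, so Ingrid wins.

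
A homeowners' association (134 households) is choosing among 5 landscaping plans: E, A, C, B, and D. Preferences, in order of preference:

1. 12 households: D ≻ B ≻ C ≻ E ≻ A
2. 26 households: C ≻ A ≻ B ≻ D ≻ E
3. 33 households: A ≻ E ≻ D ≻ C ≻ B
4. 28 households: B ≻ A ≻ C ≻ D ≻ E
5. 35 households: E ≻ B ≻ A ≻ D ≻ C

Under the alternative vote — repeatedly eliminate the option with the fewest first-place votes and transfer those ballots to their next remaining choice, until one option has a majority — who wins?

Round 1: E 35, A 33, C 26, B 28, D 12. Eliminate D.
Round 2: E 35, A 33, C 26, B 40. Eliminate C.
Round 3: E 35, A 59, B 40. Eliminate E.
Round 4: A 59, B 75. B has a majority.

B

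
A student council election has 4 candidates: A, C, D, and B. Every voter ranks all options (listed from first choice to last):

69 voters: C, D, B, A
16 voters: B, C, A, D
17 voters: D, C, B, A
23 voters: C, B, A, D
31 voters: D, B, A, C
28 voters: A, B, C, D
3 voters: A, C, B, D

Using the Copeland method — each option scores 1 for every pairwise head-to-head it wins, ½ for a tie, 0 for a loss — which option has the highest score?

C

A: loses to C, D, and B → score 0.
C: beats A, D, and B → score 3.
D: beats A and B; loses to C → score 2.
B: beats A; loses to C and D → score 1.
C has the best pairwise record.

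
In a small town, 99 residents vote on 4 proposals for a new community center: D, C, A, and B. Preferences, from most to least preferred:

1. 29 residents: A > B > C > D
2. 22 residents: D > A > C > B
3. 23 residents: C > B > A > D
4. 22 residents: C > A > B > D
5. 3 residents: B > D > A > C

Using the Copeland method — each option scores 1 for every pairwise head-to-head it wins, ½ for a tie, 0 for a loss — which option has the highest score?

D: loses to C, A, and B → score 0.
C: beats D and B; loses to A → score 2.
A: beats D, C, and B → score 3.
B: beats D; loses to C and A → score 1.
A has the best pairwise record.

A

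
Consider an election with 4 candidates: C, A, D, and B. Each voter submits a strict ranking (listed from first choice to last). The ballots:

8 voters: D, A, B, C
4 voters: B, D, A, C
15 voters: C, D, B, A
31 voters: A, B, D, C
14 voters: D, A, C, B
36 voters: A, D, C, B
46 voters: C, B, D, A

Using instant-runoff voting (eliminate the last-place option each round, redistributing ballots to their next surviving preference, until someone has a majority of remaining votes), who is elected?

Round 1: C 61, A 67, D 22, B 4. Eliminate B.
Round 2: C 61, A 67, D 26. Eliminate D.
Round 3: C 61, A 93. A has a majority.

A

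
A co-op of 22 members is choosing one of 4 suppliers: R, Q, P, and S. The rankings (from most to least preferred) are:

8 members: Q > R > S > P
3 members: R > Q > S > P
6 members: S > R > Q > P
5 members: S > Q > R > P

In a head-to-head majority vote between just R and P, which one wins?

Voters preferring R to P: 22; preferring P to R: 0.
R wins the head-to-head.

R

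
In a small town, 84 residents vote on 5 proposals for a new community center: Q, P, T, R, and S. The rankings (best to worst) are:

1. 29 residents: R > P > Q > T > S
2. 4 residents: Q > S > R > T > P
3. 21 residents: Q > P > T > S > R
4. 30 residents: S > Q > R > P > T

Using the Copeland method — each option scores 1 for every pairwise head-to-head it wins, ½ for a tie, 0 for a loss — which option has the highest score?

Q: beats P, T, R, and S → score 4.
P: beats T and S; loses to Q and R → score 2.
T: beats S; loses to Q, P, and R → score 1.
R: beats P and T; loses to Q and S → score 2.
S: beats R; loses to Q, P, and T → score 1.
Q has the best pairwise record.

Q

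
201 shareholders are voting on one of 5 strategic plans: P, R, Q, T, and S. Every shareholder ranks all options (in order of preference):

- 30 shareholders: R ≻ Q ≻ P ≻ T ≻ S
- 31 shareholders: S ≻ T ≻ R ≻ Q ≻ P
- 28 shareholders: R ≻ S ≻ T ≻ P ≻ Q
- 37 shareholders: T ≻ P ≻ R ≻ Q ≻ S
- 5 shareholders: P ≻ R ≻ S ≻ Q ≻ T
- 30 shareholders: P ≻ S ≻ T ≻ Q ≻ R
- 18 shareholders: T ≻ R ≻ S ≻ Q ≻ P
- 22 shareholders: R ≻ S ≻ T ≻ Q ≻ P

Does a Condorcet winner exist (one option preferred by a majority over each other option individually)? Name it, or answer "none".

none

Checking pairwise contests:
R beats P 129–72.
T beats R 116–85.
R beats Q 171–30.
S beats T 116–85.
P beats S 102–99.
Every option loses at least one head-to-head, so there is no Condorcet winner.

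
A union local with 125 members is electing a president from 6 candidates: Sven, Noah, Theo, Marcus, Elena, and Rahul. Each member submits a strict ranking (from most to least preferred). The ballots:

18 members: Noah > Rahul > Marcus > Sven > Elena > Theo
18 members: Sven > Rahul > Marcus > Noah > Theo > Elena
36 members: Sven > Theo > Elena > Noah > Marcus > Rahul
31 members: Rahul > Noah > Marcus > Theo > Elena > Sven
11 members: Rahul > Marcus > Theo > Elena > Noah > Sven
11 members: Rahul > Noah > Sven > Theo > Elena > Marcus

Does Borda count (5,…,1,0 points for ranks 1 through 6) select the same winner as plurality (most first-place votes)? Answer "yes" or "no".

no

Borda — scores: Sven 339, Noah 377, Theo 279, Marcus 281, Elena 190, Rahul 409. Winner: Rahul.
Plurality — first-place votes: Sven 54, Noah 18, Theo 0, Marcus 0, Elena 0, Rahul 53. Winner: Sven.
The two methods disagree.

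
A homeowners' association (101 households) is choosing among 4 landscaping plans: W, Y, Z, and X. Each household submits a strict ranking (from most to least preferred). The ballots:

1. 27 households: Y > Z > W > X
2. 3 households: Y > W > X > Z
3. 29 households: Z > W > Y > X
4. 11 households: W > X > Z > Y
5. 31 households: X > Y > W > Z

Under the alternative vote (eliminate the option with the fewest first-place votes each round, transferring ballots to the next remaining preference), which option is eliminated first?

W

Round 1: W 11, Y 30, Z 29, X 31. Eliminate W.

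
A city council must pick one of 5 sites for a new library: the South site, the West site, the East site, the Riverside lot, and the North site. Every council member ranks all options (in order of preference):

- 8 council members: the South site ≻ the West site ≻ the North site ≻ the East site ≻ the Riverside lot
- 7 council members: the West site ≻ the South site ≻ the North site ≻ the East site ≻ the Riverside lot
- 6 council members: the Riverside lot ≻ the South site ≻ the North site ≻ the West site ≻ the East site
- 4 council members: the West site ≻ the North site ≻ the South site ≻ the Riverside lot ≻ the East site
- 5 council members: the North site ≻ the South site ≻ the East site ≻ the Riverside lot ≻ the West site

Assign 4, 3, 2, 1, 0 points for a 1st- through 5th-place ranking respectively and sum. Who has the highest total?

the South site: 8·4 + 7·3 + 6·3 + 4·2 + 5·3 = 94
the West site: 8·3 + 7·4 + 6·1 + 4·4 + 5·0 = 74
the East site: 8·1 + 7·1 + 6·0 + 4·0 + 5·2 = 25
the Riverside lot: 8·0 + 7·0 + 6·4 + 4·1 + 5·1 = 33
the North site: 8·2 + 7·2 + 6·2 + 4·3 + 5·4 = 74
the South site has the highest Borda score (94).

the South site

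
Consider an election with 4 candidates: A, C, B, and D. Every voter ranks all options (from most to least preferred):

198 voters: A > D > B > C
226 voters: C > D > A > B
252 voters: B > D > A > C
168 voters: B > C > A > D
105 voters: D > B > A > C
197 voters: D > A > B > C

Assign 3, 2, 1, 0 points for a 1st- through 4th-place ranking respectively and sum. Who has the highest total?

D

A: 198·3 + 226·1 + 252·1 + 168·1 + 105·1 + 197·2 = 1739
C: 198·0 + 226·3 + 252·0 + 168·2 + 105·0 + 197·0 = 1014
B: 198·1 + 226·0 + 252·3 + 168·3 + 105·2 + 197·1 = 1865
D: 198·2 + 226·2 + 252·2 + 168·0 + 105·3 + 197·3 = 2258
D has the highest Borda score (2258).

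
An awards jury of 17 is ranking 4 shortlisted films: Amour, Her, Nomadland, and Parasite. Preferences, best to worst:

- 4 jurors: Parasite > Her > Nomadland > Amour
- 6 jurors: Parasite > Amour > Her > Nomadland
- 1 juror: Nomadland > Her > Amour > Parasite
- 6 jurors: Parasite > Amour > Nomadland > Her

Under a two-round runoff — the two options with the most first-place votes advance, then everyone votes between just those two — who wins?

Round 1 first-place votes: Amour 0, Her 0, Nomadland 1, Parasite 16.
Parasite and Nomadland advance.
Runoff: Parasite is preferred to Nomadland by 16 voters; Nomadland by 1.
Parasite wins the runoff.

Parasite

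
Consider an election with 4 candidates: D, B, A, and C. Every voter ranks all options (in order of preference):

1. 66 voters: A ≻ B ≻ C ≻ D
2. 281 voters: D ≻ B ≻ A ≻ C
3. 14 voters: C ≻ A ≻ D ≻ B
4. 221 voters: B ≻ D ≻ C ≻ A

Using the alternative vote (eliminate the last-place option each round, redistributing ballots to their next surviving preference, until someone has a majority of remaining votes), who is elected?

Round 1: D 281, B 221, A 66, C 14. Eliminate C.
Round 2: D 281, B 221, A 80. Eliminate A.
Round 3: D 295, B 287. D has a majority.

D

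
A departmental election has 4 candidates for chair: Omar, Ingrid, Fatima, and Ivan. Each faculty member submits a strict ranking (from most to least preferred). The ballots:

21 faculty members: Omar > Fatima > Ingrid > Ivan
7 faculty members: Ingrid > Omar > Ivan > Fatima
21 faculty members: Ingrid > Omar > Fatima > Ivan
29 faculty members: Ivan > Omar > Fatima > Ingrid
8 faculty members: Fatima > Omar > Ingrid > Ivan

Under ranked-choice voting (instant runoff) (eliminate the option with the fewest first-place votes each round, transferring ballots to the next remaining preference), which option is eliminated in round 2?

Round 1: Omar 21, Ingrid 28, Fatima 8, Ivan 29. Eliminate Fatima.
Round 2: Omar 29, Ingrid 28, Ivan 29. Eliminate Ingrid.

Ingrid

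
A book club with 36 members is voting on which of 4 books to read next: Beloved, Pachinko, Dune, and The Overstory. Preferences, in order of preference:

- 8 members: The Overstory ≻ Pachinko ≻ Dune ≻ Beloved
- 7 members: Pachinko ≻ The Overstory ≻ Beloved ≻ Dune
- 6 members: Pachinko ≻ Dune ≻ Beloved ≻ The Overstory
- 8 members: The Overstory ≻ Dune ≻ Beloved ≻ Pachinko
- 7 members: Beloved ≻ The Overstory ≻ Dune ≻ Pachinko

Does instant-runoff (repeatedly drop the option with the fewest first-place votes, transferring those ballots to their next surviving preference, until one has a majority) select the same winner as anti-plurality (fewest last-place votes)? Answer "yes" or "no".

yes

Instant-runoff — R1 Beloved 7, Pachinko 13, Dune 0, The Overstory 16 (Dune out); R2 Beloved 7, Pachinko 13, The Overstory 16 (Beloved out); R3 Pachinko 13, The Overstory 23 (The Overstory winner). Winner: The Overstory.
Anti-plurality — last-place votes: Beloved 8, Pachinko 15, Dune 7, The Overstory 6. Winner: The Overstory.
The two methods agree.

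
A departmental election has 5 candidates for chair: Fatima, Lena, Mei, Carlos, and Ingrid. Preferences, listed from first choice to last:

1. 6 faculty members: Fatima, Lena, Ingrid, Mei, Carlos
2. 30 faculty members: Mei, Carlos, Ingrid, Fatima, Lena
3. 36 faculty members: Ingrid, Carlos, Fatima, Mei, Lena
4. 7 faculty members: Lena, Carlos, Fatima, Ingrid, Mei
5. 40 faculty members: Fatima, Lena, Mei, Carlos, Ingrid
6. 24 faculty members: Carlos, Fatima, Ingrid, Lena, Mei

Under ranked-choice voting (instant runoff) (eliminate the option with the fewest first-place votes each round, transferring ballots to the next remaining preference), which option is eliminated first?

Round 1: Fatima 46, Lena 7, Mei 30, Carlos 24, Ingrid 36. Eliminate Lena.

Lena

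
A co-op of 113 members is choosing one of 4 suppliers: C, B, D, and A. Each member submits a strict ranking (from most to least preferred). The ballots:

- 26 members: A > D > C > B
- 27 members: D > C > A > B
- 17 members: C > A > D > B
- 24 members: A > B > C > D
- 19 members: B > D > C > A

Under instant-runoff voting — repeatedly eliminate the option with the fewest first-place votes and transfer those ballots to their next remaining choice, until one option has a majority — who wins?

A

Round 1: C 17, B 19, D 27, A 50. Eliminate C.
Round 2: B 19, D 27, A 67. A has a majority.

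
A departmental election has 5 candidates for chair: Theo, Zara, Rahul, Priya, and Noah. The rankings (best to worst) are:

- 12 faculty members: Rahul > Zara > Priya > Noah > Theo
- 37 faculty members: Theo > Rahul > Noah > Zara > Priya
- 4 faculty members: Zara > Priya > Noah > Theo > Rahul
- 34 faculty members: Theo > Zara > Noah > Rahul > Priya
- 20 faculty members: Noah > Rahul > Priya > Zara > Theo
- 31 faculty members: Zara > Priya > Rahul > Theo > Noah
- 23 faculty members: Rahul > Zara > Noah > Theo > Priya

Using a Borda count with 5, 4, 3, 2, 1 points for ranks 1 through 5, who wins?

Rahul

Theo: 12·1 + 37·5 + 4·2 + 34·5 + 20·1 + 31·2 + 23·2 = 503
Zara: 12·4 + 37·2 + 4·5 + 34·4 + 20·2 + 31·5 + 23·4 = 565
Rahul: 12·5 + 37·4 + 4·1 + 34·2 + 20·4 + 31·3 + 23·5 = 568
Priya: 12·3 + 37·1 + 4·4 + 34·1 + 20·3 + 31·4 + 23·1 = 330
Noah: 12·2 + 37·3 + 4·3 + 34·3 + 20·5 + 31·1 + 23·3 = 449
Rahul has the highest Borda score (568).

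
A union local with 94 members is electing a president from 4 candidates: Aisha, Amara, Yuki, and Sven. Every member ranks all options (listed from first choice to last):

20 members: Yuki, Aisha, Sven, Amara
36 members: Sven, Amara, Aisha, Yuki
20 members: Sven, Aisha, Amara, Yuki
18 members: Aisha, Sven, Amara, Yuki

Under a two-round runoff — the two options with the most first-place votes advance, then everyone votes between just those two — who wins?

Round 1 first-place votes: Aisha 18, Amara 0, Yuki 20, Sven 56.
Sven and Yuki advance.
Runoff: Sven is preferred to Yuki by 74 voters; Yuki by 20.
Sven wins the runoff.

Sven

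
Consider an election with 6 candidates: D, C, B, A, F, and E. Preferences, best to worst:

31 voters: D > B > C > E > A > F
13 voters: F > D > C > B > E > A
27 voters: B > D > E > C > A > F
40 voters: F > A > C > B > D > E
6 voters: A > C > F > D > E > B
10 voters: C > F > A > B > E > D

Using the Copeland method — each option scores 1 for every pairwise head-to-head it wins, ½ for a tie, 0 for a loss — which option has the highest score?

C

D: beats C, A, and E; loses to B and F → score 3.
C: beats B, A, F, and E; loses to D → score 4.
B: beats D, A, and E; loses to C and F → score 3.
A: beats F; loses to D, C, B, and E → score 1.
F: beats D, B, and E; loses to C and A → score 3.
E: beats A; loses to D, C, B, and F → score 1.
C has the best pairwise record.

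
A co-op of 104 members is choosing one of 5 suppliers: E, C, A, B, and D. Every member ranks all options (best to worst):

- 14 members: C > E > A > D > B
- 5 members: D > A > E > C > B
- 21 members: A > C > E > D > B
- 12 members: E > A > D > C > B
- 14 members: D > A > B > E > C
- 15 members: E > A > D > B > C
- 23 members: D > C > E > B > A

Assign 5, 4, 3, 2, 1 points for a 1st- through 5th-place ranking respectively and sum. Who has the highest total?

E: 14·4 + 5·3 + 21·3 + 12·5 + 14·2 + 15·5 + 23·3 = 366
C: 14·5 + 5·2 + 21·4 + 12·2 + 14·1 + 15·1 + 23·4 = 309
A: 14·3 + 5·4 + 21·5 + 12·4 + 14·4 + 15·4 + 23·1 = 354
B: 14·1 + 5·1 + 21·1 + 12·1 + 14·3 + 15·2 + 23·2 = 170
D: 14·2 + 5·5 + 21·2 + 12·3 + 14·5 + 15·3 + 23·5 = 361
E has the highest Borda score (366).

E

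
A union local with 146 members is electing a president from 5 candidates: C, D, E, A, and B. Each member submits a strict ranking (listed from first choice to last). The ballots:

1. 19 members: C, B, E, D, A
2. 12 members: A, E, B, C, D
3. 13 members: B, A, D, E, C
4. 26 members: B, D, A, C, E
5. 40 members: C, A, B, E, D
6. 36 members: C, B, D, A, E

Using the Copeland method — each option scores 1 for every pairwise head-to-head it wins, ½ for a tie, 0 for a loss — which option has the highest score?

C: beats D, E, A, and B → score 4.
D: beats E and A; loses to C and B → score 2.
E: loses to C, D, A, and B → score 0.
A: beats E; loses to C, D, and B → score 1.
B: beats D, E, and A; loses to C → score 3.
C has the best pairwise record.

C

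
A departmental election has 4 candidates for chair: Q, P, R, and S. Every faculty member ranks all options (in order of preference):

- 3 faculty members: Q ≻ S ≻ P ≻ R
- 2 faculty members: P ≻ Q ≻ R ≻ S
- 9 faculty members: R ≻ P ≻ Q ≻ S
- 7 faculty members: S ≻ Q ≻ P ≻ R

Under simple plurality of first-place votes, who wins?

R

First-place votes: Q 3, P 2, R 9, S 7.
R has the most first-place votes.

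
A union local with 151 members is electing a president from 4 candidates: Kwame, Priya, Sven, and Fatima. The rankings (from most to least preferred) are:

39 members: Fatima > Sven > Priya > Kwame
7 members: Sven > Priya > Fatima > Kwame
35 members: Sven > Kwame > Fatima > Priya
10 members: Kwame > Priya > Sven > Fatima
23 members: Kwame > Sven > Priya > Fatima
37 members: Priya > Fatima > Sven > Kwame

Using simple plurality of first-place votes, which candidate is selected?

Sven

First-place votes: Kwame 33, Priya 37, Sven 42, Fatima 39.
Sven has the most first-place votes.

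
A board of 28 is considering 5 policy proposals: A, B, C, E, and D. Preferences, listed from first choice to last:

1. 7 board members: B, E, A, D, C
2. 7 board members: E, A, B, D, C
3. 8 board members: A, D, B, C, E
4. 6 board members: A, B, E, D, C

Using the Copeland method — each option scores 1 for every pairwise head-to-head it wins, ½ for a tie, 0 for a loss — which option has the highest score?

A: beats B, C, and D; ties E → score 3.5.
B: beats C, E, and D; loses to A → score 3.
C: loses to A, B, E, and D → score 0.
E: beats C and D; ties A; loses to B → score 2.5.
D: beats C; loses to A, B, and E → score 1.
A has the best pairwise record.

A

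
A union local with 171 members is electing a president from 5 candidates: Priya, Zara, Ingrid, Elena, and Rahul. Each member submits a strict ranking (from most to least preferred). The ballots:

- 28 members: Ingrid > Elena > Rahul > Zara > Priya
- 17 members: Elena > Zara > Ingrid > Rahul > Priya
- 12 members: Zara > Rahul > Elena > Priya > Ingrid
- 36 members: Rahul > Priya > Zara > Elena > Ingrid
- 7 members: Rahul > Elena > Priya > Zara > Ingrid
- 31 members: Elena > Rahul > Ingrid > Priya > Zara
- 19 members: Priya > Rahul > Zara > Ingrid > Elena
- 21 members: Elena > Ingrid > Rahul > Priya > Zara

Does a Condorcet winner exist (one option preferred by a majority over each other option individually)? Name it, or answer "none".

Elena vs Priya: 116–55 for Elena.
Elena vs Zara: 104–67 for Elena.
Elena vs Ingrid: 124–47 for Elena.
Elena vs Rahul: 97–74 for Elena.
Elena beats every other option head-to-head.

Elena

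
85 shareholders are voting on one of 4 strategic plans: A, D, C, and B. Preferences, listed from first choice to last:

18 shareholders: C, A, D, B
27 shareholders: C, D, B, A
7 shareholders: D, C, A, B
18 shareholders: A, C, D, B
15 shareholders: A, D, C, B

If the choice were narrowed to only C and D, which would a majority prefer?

Voters preferring C to D: 63; preferring D to C: 22.
C wins the head-to-head.

C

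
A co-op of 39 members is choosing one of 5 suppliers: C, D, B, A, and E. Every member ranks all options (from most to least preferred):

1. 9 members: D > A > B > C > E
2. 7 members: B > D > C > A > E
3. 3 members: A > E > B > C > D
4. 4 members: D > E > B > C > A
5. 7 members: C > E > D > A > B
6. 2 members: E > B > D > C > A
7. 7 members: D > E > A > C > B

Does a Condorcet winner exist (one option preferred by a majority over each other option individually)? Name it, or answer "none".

D vs C: 29–10 for D.
D vs B: 27–12 for D.
D vs A: 36–3 for D.
D vs E: 27–12 for D.
D beats every other option head-to-head.

D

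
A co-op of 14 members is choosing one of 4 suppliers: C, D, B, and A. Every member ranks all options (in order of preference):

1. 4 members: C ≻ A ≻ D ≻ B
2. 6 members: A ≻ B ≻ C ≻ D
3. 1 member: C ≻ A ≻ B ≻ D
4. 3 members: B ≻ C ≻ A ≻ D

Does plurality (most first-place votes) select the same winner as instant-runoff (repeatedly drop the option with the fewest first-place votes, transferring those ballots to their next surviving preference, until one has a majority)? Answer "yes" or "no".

no

Plurality — first-place votes: C 5, D 0, B 3, A 6. Winner: A.
Instant-runoff — R1 C 5, D 0, B 3, A 6 (D out); R2 C 5, B 3, A 6 (B out); R3 C 8, A 6 (C winner). Winner: C.
The two methods disagree.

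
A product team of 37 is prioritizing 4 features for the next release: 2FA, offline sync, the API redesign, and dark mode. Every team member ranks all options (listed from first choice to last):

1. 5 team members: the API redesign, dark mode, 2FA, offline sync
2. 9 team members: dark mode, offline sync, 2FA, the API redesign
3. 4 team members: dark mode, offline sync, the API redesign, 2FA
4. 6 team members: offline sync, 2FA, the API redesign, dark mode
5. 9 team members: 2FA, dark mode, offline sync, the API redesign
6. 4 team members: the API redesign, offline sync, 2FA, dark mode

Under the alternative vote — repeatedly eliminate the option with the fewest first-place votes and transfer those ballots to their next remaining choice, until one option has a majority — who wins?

Round 1: 2FA 9, offline sync 6, the API redesign 9, dark mode 13. Eliminate offline sync.
Round 2: 2FA 15, the API redesign 9, dark mode 13. Eliminate the API redesign.
Round 3: 2FA 19, dark mode 18. 2FA has a majority.

2FA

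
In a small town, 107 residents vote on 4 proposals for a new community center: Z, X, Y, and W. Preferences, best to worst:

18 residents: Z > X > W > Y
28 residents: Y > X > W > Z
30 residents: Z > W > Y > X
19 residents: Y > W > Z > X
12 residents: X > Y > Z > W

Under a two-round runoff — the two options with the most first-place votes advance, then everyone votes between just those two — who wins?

Round 1 first-place votes: Z 48, X 12, Y 47, W 0.
Z and Y advance.
Runoff: Z is preferred to Y by 48 voters; Y by 59.
Y wins the runoff.

Y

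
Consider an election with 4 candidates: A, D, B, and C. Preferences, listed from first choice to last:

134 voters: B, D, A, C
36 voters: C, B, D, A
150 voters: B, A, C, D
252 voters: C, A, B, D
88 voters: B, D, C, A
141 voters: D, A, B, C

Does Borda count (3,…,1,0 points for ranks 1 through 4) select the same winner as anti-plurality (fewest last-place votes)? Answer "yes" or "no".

yes

Borda — scores: A 1220, D 903, B 1581, C 1102. Winner: B.
Anti-plurality — last-place votes: A 124, D 402, B 0, C 275. Winner: B.
The two methods agree.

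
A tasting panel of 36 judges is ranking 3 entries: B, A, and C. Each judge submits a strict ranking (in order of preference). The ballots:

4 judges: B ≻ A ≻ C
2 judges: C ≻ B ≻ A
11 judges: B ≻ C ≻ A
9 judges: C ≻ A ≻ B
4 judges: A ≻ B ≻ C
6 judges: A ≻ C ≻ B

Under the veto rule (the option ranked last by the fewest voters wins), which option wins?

C

Last-place votes: B 15, A 13, C 8.
C is ranked last by the fewest voters, so C wins.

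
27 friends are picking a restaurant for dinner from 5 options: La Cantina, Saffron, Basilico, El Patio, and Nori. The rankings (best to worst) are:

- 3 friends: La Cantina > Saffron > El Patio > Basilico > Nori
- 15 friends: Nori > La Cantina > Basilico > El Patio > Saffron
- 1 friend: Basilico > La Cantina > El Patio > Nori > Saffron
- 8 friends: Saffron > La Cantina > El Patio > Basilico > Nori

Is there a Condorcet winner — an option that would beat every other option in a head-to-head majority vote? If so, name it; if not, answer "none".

Nori vs La Cantina: 15–12 for Nori.
Nori vs Saffron: 16–11 for Nori.
Nori vs Basilico: 15–12 for Nori.
Nori vs El Patio: 15–12 for Nori.
Nori beats every other option head-to-head.

Nori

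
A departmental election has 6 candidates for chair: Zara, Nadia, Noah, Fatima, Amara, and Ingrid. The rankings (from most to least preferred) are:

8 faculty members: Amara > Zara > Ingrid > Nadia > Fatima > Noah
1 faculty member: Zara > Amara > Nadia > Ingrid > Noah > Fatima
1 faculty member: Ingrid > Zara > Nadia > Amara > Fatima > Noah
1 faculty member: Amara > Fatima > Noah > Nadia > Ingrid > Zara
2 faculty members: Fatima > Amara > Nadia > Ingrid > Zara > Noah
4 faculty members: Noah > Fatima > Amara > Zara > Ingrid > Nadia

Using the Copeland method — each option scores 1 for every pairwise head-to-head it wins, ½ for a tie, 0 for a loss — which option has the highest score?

Zara: beats Nadia, Noah, Fatima, and Ingrid; loses to Amara → score 4.
Nadia: beats Noah and Fatima; loses to Zara, Amara, and Ingrid → score 2.
Noah: loses to Zara, Nadia, Fatima, Amara, and Ingrid → score 0.
Fatima: beats Noah; loses to Zara, Nadia, Amara, and Ingrid → score 1.
Amara: beats Zara, Nadia, Noah, Fatima, and Ingrid → score 5.
Ingrid: beats Nadia, Noah, and Fatima; loses to Zara and Amara → score 3.
Amara has the best pairwise record.

Amara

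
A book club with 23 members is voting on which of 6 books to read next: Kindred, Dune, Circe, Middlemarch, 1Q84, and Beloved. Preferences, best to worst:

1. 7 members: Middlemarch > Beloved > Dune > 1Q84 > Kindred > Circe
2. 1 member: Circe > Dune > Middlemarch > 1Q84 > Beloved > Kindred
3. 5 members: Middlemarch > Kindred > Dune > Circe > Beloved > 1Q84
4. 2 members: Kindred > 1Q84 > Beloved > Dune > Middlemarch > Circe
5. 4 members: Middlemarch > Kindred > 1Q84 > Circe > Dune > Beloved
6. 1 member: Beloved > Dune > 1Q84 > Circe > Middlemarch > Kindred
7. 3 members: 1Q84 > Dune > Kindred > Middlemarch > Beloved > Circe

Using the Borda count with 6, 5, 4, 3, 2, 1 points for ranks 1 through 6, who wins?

Middlemarch

Kindred: 7·2 + 1·1 + 5·5 + 2·6 + 4·5 + 1·1 + 3·4 = 85
Dune: 7·4 + 1·5 + 5·4 + 2·3 + 4·2 + 1·5 + 3·5 = 87
Circe: 7·1 + 1·6 + 5·3 + 2·1 + 4·3 + 1·3 + 3·1 = 48
Middlemarch: 7·6 + 1·4 + 5·6 + 2·2 + 4·6 + 1·2 + 3·3 = 115
1Q84: 7·3 + 1·3 + 5·1 + 2·5 + 4·4 + 1·4 + 3·6 = 77
Beloved: 7·5 + 1·2 + 5·2 + 2·4 + 4·1 + 1·6 + 3·2 = 71
Middlemarch has the highest Borda score (115).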